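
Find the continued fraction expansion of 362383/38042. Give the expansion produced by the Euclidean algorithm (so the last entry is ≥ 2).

[9; 1, 1, 9, 6, 18, 18]

362383 = 9·38042 + 20005
38042 = 1·20005 + 18037
20005 = 1·18037 + 1968
18037 = 9·1968 + 325
1968 = 6·325 + 18
325 = 18·18 + 1
18 = 18·1 + 0  (stop)
So 362383/38042 = [9; 1, 1, 9, 6, 18, 18].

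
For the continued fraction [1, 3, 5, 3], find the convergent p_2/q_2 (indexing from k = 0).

21/16

Using pₖ = aₖpₖ₋₁ + pₖ₋₂, qₖ = aₖqₖ₋₁ + qₖ₋₂ (with p₋₁=1, p₋₂=0, q₋₁=0, q₋₂=1):
  k=0: a=1, p=1, q=1
  k=1: a=3, p=4, q=3
  k=2: a=5, p=21, q=16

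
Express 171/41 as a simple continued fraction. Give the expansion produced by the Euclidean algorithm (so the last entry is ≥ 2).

171 = 4·41 + 7
41 = 5·7 + 6
7 = 1·6 + 1
6 = 6·1 + 0  (stop)
So 171/41 = [4; 5, 1, 6].

[4; 5, 1, 6]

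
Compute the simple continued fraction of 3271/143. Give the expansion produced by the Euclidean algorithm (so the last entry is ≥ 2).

3271 = 22*143 + 125
143 = 1*125 + 18
125 = 6*18 + 17
18 = 1*17 + 1
17 = 17*1 + 0  (stop)
So 3271/143 = [22; 1, 6, 1, 17].

[22; 1, 6, 1, 17]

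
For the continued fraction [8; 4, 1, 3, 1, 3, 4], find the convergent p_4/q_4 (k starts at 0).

197/24

Using pₖ = aₖpₖ₋₁ + pₖ₋₂, qₖ = aₖqₖ₋₁ + qₖ₋₂ (with p₋₁=1, p₋₂=0, q₋₁=0, q₋₂=1):
  k=0: a=8, p=8, q=1
  k=1: a=4, p=33, q=4
  k=2: a=1, p=41, q=5
  k=3: a=3, p=156, q=19
  k=4: a=1, p=197, q=24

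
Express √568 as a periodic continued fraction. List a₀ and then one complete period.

a₀ = ⌊√568⌋ = 23.
With m₀=0, d₀=1 and mₖ₊₁ = dₖaₖ − mₖ, dₖ₊₁ = (n − mₖ₊₁²)/dₖ, aₖ₊₁ = ⌊(a₀+mₖ₊₁)/dₖ₊₁⌋:
  k=1: m=23, d=39, a=1
  k=2: m=16, d=8, a=4
  k=3: m=16, d=39, a=1
  k=4: m=23, d=1, a=46
d=1 and a=2a₀=46 at k=4, so the next step gives (m, d) = (23, 39) again — its k=1 value — and the period has length 4.

[23; 1, 4, 1, 46]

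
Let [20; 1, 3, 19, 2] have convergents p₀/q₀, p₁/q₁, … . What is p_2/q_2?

83/4

Using pₖ = aₖpₖ₋₁ + pₖ₋₂, qₖ = aₖqₖ₋₁ + qₖ₋₂ (with p₋₁=1, p₋₂=0, q₋₁=0, q₋₂=1):
  k=0: a=20, p=20, q=1
  k=1: a=1, p=21, q=1
  k=2: a=3, p=83, q=4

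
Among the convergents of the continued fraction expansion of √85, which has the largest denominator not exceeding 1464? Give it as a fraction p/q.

6887/747

√85 = [9; 4, 1, 1, 4, 18, …] (period length 5).
Convergents:
  p_0/q_0 = 9/1
  p_1/q_1 = 37/4
  p_2/q_2 = 46/5
  p_3/q_3 = 83/9
  p_4/q_4 = 378/41
  p_5/q_5 = 6887/747
  p_6/q_6 = 27926/3029
q_5 = 747 ≤ 1464 < 3029 = q_6, so the answer is 6887/747.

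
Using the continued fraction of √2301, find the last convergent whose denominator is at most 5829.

147312/3071

√2301 = [47; 1, 30, 1, 94, …] (period length 4).
Convergents:
  p_0/q_0 = 47/1
  p_1/q_1 = 48/1
  p_2/q_2 = 1487/31
  p_3/q_3 = 1535/32
  p_4/q_4 = 145777/3039
  p_5/q_5 = 147312/3071
  p_6/q_6 = 4565137/95169
q_5 = 3071 ≤ 5829 < 95169 = q_6, so the answer is 147312/3071.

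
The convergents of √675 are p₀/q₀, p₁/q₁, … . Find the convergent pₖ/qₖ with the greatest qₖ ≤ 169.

√675 = [25; 1, 50, …] (period length 2).
Convergents:
  p_0/q_0 = 25/1
  p_1/q_1 = 26/1
  p_2/q_2 = 1325/51
  p_3/q_3 = 1351/52
  p_4/q_4 = 68875/2651
q_3 = 52 ≤ 169 < 2651 = q_4, so the answer is 1351/52.

1351/52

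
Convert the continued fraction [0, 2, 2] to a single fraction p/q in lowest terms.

2/5

Fold from the inside: start with 2/1.
  2 + 1/2 = 5/2
  0 + 2/5 = 2/5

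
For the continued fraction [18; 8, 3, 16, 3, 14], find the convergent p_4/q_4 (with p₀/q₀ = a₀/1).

22632/1249

Using pₖ = aₖpₖ₋₁ + pₖ₋₂, qₖ = aₖqₖ₋₁ + qₖ₋₂ (with p₋₁=1, p₋₂=0, q₋₁=0, q₋₂=1):
  k=0: a=18, p=18, q=1
  k=1: a=8, p=145, q=8
  k=2: a=3, p=453, q=25
  k=3: a=16, p=7393, q=408
  k=4: a=3, p=22632, q=1249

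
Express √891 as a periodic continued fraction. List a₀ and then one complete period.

[29; 1, 5, 1, 1, 1, 5, 1, 58]

a₀ = ⌊√891⌋ = 29.
With m₀=0, d₀=1 and mₖ₊₁ = dₖaₖ − mₖ, dₖ₊₁ = (n − mₖ₊₁²)/dₖ, aₖ₊₁ = ⌊(a₀+mₖ₊₁)/dₖ₊₁⌋:
  k=1: m=29, d=50, a=1
  k=2: m=21, d=9, a=5
  k=3: m=24, d=35, a=1
  k=4: m=11, d=22, a=1
  k=5: m=11, d=35, a=1
  k=6: m=24, d=9, a=5
  k=7: m=21, d=50, a=1
  k=8: m=29, d=1, a=58
d=1 and a=2a₀=58 at k=8, so the next step gives (m, d) = (29, 50) again — its k=1 value — and the period has length 8.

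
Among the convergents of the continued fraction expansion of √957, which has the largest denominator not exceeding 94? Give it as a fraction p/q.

959/31

√957 = [30; 1, 14, 2, 14, 1, 60, …] (period length 6).
Convergents:
  p_0/q_0 = 30/1
  p_1/q_1 = 31/1
  p_2/q_2 = 464/15
  p_3/q_3 = 959/31
  p_4/q_4 = 13890/449
q_3 = 31 ≤ 94 < 449 = q_4, so the answer is 959/31.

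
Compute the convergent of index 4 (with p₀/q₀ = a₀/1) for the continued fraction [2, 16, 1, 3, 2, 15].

311/151

Using pₖ = aₖpₖ₋₁ + pₖ₋₂, qₖ = aₖqₖ₋₁ + qₖ₋₂ (with p₋₁=1, p₋₂=0, q₋₁=0, q₋₂=1):
  k=0: a=2, p=2, q=1
  k=1: a=16, p=33, q=16
  k=2: a=1, p=35, q=17
  k=3: a=3, p=138, q=67
  k=4: a=2, p=311, q=151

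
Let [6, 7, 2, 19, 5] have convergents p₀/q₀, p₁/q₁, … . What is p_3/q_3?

Using pₖ = aₖpₖ₋₁ + pₖ₋₂, qₖ = aₖqₖ₋₁ + qₖ₋₂ (with p₋₁=1, p₋₂=0, q₋₁=0, q₋₂=1):
  k=0: a=6, p=6, q=1
  k=1: a=7, p=43, q=7
  k=2: a=2, p=92, q=15
  k=3: a=19, p=1791, q=292

1791/292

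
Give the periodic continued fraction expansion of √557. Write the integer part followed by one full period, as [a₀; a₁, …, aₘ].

[23; 1, 1, 1, 1, 46]

a₀ = ⌊√557⌋ = 23.
With m₀=0, d₀=1 and mₖ₊₁ = dₖaₖ − mₖ, dₖ₊₁ = (n − mₖ₊₁²)/dₖ, aₖ₊₁ = ⌊(a₀+mₖ₊₁)/dₖ₊₁⌋:
  k=1: m=23, d=28, a=1
  k=2: m=5, d=19, a=1
  k=3: m=14, d=19, a=1
  k=4: m=5, d=28, a=1
  k=5: m=23, d=1, a=46
d=1 and a=2a₀=46 at k=5, so the next step gives (m, d) = (23, 28) again — its k=1 value — and the period has length 5.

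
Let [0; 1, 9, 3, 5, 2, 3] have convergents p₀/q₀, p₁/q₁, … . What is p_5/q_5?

Using pₖ = aₖpₖ₋₁ + pₖ₋₂, qₖ = aₖqₖ₋₁ + qₖ₋₂ (with p₋₁=1, p₋₂=0, q₋₁=0, q₋₂=1):
  k=0: a=0, p=0, q=1
  k=1: a=1, p=1, q=1
  k=2: a=9, p=9, q=10
  k=3: a=3, p=28, q=31
  k=4: a=5, p=149, q=165
  k=5: a=2, p=326, q=361

326/361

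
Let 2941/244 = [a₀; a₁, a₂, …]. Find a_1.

2941 = 12·244 + 13   →  a_0 = 12
244 = 18·13 + 10   →  a_1 = 18

18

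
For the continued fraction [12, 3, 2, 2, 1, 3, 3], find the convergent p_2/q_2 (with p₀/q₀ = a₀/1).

86/7

Using pₖ = aₖpₖ₋₁ + pₖ₋₂, qₖ = aₖqₖ₋₁ + qₖ₋₂ (with p₋₁=1, p₋₂=0, q₋₁=0, q₋₂=1):
  k=0: a=12, p=12, q=1
  k=1: a=3, p=37, q=3
  k=2: a=2, p=86, q=7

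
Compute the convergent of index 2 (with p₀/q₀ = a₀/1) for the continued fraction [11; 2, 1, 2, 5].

34/3

Using pₖ = aₖpₖ₋₁ + pₖ₋₂, qₖ = aₖqₖ₋₁ + qₖ₋₂ (with p₋₁=1, p₋₂=0, q₋₁=0, q₋₂=1):
  k=0: a=11, p=11, q=1
  k=1: a=2, p=23, q=2
  k=2: a=1, p=34, q=3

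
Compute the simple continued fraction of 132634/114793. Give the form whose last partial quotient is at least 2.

132634 = 1·114793 + 17841
114793 = 6·17841 + 7747
17841 = 2·7747 + 2347
7747 = 3·2347 + 706
2347 = 3·706 + 229
706 = 3·229 + 19
229 = 12·19 + 1
19 = 19·1 + 0  (stop)
So 132634/114793 = [1; 6, 2, 3, 3, 3, 12, 19].

[1; 6, 2, 3, 3, 3, 12, 19]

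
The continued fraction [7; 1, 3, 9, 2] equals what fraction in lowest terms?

605/78

Fold from the inside: start with 2/1.
  9 + 1/2 = 19/2
  3 + 2/19 = 59/19
  1 + 19/59 = 78/59
  7 + 59/78 = 605/78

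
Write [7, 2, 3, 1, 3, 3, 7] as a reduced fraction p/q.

Fold from the inside: start with 7/1.
  3 + 1/7 = 22/7
  3 + 7/22 = 73/22
  1 + 22/73 = 95/73
  3 + 73/95 = 358/95
  2 + 95/358 = 811/358
  7 + 358/811 = 6035/811

6035/811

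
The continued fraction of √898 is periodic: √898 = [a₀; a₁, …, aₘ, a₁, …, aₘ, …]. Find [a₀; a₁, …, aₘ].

a₀ = ⌊√898⌋ = 29.

[29; 1, 28, 1, 58]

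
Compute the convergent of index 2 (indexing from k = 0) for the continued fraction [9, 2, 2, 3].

Using pₖ = aₖpₖ₋₁ + pₖ₋₂, qₖ = aₖqₖ₋₁ + qₖ₋₂ (with p₋₁=1, p₋₂=0, q₋₁=0, q₋₂=1):
  k=0: a=9, p=9, q=1
  k=1: a=2, p=19, q=2
  k=2: a=2, p=47, q=5

47/5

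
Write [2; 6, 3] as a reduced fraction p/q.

Fold from the inside: start with 3/1.
  6 + 1/3 = 19/3
  2 + 3/19 = 41/19

41/19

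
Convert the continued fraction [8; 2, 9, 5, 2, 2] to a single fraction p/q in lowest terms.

4432/523

Fold from the inside: start with 2/1.
  2 + 1/2 = 5/2
  5 + 2/5 = 27/5
  9 + 5/27 = 248/27
  2 + 27/248 = 523/248
  8 + 248/523 = 4432/523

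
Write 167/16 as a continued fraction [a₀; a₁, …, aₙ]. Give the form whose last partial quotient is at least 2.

[10; 2, 3, 2]

167 = 10×16 + 7
16 = 2×7 + 2
7 = 3×2 + 1
2 = 2×1 + 0  (stop)
So 167/16 = [10; 2, 3, 2].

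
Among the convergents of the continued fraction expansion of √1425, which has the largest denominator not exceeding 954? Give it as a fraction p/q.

34163/905

√1425 = [37; 1, 2, 1, 74, …] (period length 4).
Convergents:
  p_0/q_0 = 37/1
  p_1/q_1 = 38/1
  p_2/q_2 = 113/3
  p_3/q_3 = 151/4
  p_4/q_4 = 11287/299
  p_5/q_5 = 11438/303
  p_6/q_6 = 34163/905
  p_7/q_7 = 45601/1208
q_6 = 905 ≤ 954 < 1208 = q_7, so the answer is 34163/905.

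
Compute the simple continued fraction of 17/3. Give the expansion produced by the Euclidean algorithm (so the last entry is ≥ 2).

[5; 1, 2]

17 = 5·3 + 2
3 = 1·2 + 1
2 = 2·1 + 0  (stop)
So 17/3 = [5; 1, 2].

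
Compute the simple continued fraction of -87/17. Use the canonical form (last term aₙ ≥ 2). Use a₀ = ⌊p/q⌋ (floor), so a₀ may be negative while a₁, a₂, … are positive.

[-6; 1, 7, 2]

-87 = -6×17 + 15
17 = 1×15 + 2
15 = 7×2 + 1
2 = 2×1 + 0  (stop)
So -87/17 = [-6; 1, 7, 2].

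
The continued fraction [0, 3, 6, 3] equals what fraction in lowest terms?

Using pₖ = aₖpₖ₋₁ + pₖ₋₂ and qₖ = aₖqₖ₋₁ + qₖ₋₂:
  k=0: a=0, p=0, q=1
  k=1: a=3, p=1, q=3
  k=2: a=6, p=6, q=19
  k=3: a=3, p=19, q=60

19/60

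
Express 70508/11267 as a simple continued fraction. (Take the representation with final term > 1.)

70508 = 6*11267 + 2906
11267 = 3*2906 + 2549
2906 = 1*2549 + 357
2549 = 7*357 + 50
357 = 7*50 + 7
50 = 7*7 + 1
7 = 7*1 + 0  (stop)
So 70508/11267 = [6; 3, 1, 7, 7, 7, 7].

[6; 3, 1, 7, 7, 7, 7]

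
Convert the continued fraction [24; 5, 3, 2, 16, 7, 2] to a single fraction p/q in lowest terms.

222395/9194

Using pₖ = aₖpₖ₋₁ + pₖ₋₂ and qₖ = aₖqₖ₋₁ + qₖ₋₂:
  k=0: a=24, p=24, q=1
  k=1: a=5, p=121, q=5
  k=2: a=3, p=387, q=16
  k=3: a=2, p=895, q=37
  k=4: a=16, p=14707, q=608
  k=5: a=7, p=103844, q=4293
  k=6: a=2, p=222395, q=9194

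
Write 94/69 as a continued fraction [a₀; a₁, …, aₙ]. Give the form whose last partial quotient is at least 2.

94 = 1·69 + 25
69 = 2·25 + 19
25 = 1·19 + 6
19 = 3·6 + 1
6 = 6·1 + 0  (stop)
So 94/69 = [1; 2, 1, 3, 6].

[1; 2, 1, 3, 6]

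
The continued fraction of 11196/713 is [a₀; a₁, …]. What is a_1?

11196 = 15·713 + 501   →  a_0 = 15
713 = 1·501 + 212   →  a_1 = 1

1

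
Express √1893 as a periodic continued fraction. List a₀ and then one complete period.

[43; 1, 1, 28, 1, 1, 86]

a₀ = ⌊√1893⌋ = 43.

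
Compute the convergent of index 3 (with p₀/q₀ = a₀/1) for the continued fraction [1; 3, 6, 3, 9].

Using pₖ = aₖpₖ₋₁ + pₖ₋₂, qₖ = aₖqₖ₋₁ + qₖ₋₂ (with p₋₁=1, p₋₂=0, q₋₁=0, q₋₂=1):
  k=0: a=1, p=1, q=1
  k=1: a=3, p=4, q=3
  k=2: a=6, p=25, q=19
  k=3: a=3, p=79, q=60

79/60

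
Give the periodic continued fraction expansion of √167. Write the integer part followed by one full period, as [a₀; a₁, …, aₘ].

[12; 1, 11, 1, 24]

a₀ = ⌊√167⌋ = 12.
With m₀=0, d₀=1 and mₖ₊₁ = dₖaₖ − mₖ, dₖ₊₁ = (n − mₖ₊₁²)/dₖ, aₖ₊₁ = ⌊(a₀+mₖ₊₁)/dₖ₊₁⌋:
  k=1: m=12, d=23, a=1
  k=2: m=11, d=2, a=11
  k=3: m=11, d=23, a=1
  k=4: m=12, d=1, a=24
d=1 and a=2a₀=24 at k=4, so the next step gives (m, d) = (12, 23) again — its k=1 value — and the period has length 4.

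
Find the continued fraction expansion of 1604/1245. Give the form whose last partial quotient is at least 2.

1604 = 1*1245 + 359
1245 = 3*359 + 168
359 = 2*168 + 23
168 = 7*23 + 7
23 = 3*7 + 2
7 = 3*2 + 1
2 = 2*1 + 0  (stop)
So 1604/1245 = [1; 3, 2, 7, 3, 3, 2].

[1; 3, 2, 7, 3, 3, 2]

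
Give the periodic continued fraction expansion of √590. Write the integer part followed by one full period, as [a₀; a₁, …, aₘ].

a₀ = ⌊√590⌋ = 24.
With m₀=0, d₀=1 and mₖ₊₁ = dₖaₖ − mₖ, dₖ₊₁ = (n − mₖ₊₁²)/dₖ, aₖ₊₁ = ⌊(a₀+mₖ₊₁)/dₖ₊₁⌋:
  k=1: m=24, d=14, a=3
  k=2: m=18, d=19, a=2
  k=3: m=20, d=10, a=4
  k=4: m=20, d=19, a=2
  k=5: m=18, d=14, a=3
  k=6: m=24, d=1, a=48
d=1 and a=2a₀=48 at k=6, so the next step gives (m, d) = (24, 14) again — its k=1 value — and the period has length 6.

[24; 3, 2, 4, 2, 3, 48]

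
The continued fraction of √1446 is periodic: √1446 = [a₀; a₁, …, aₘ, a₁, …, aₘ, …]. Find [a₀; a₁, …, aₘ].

a₀ = ⌊√1446⌋ = 38.
With m₀=0, d₀=1 and mₖ₊₁ = dₖaₖ − mₖ, dₖ₊₁ = (n − mₖ₊₁²)/dₖ, aₖ₊₁ = ⌊(a₀+mₖ₊₁)/dₖ₊₁⌋:
  k=1: m=38, d=2, a=38
  k=2: m=38, d=1, a=76
d=1 and a=2a₀=76 at k=2, so the next step gives (m, d) = (38, 2) again — its k=1 value — and the period has length 2.

[38; 38, 76]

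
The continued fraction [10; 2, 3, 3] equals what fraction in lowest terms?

Using pₖ = aₖpₖ₋₁ + pₖ₋₂ and qₖ = aₖqₖ₋₁ + qₖ₋₂:
  k=0: a=10, p=10, q=1
  k=1: a=2, p=21, q=2
  k=2: a=3, p=73, q=7
  k=3: a=3, p=240, q=23

240/23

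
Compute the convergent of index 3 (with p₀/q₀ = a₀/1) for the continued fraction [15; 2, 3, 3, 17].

Using pₖ = aₖpₖ₋₁ + pₖ₋₂, qₖ = aₖqₖ₋₁ + qₖ₋₂ (with p₋₁=1, p₋₂=0, q₋₁=0, q₋₂=1):
  k=0: a=15, p=15, q=1
  k=1: a=2, p=31, q=2
  k=2: a=3, p=108, q=7
  k=3: a=3, p=355, q=23

355/23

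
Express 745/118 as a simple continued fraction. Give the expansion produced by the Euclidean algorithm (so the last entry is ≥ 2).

[6; 3, 5, 3, 2]

745 = 6·118 + 37
118 = 3·37 + 7
37 = 5·7 + 2
7 = 3·2 + 1
2 = 2·1 + 0  (stop)
So 745/118 = [6; 3, 5, 3, 2].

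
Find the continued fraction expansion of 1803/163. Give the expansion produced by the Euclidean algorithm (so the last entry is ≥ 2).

1803 = 11*163 + 10
163 = 16*10 + 3
10 = 3*3 + 1
3 = 3*1 + 0  (stop)
So 1803/163 = [11; 16, 3, 3].

[11; 16, 3, 3]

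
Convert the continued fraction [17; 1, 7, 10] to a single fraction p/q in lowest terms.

1448/81

Using pₖ = aₖpₖ₋₁ + pₖ₋₂ and qₖ = aₖqₖ₋₁ + qₖ₋₂:
  k=0: a=17, p=17, q=1
  k=1: a=1, p=18, q=1
  k=2: a=7, p=143, q=8
  k=3: a=10, p=1448, q=81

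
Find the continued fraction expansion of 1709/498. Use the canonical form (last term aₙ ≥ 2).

[3; 2, 3, 6, 5, 2]

1709 = 3*498 + 215
498 = 2*215 + 68
215 = 3*68 + 11
68 = 6*11 + 2
11 = 5*2 + 1
2 = 2*1 + 0  (stop)
So 1709/498 = [3; 2, 3, 6, 5, 2].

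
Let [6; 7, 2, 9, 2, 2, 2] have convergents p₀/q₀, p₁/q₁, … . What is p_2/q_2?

Using pₖ = aₖpₖ₋₁ + pₖ₋₂, qₖ = aₖqₖ₋₁ + qₖ₋₂ (with p₋₁=1, p₋₂=0, q₋₁=0, q₋₂=1):
  k=0: a=6, p=6, q=1
  k=1: a=7, p=43, q=7
  k=2: a=2, p=92, q=15

92/15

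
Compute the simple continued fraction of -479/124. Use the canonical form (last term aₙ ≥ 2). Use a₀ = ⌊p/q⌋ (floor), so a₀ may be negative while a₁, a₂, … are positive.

[-4; 7, 3, 2, 2]

-479 = -4×124 + 17
124 = 7×17 + 5
17 = 3×5 + 2
5 = 2×2 + 1
2 = 2×1 + 0  (stop)
So -479/124 = [-4; 7, 3, 2, 2].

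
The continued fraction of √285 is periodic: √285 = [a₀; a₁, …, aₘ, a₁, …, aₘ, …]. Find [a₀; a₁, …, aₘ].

a₀ = ⌊√285⌋ = 16.
With m₀=0, d₀=1 and mₖ₊₁ = dₖaₖ − mₖ, dₖ₊₁ = (n − mₖ₊₁²)/dₖ, aₖ₊₁ = ⌊(a₀+mₖ₊₁)/dₖ₊₁⌋:
  k=1: m=16, d=29, a=1
  k=2: m=13, d=4, a=7
  k=3: m=15, d=15, a=2
  k=4: m=15, d=4, a=7
  k=5: m=13, d=29, a=1
  k=6: m=16, d=1, a=32
d=1 and a=2a₀=32 at k=6, so the next step gives (m, d) = (16, 29) again — its k=1 value — and the period has length 6.

[16; 1, 7, 2, 7, 1, 32]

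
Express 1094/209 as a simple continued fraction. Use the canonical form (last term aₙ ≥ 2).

[5; 4, 3, 1, 3, 3]

1094 = 5×209 + 49
209 = 4×49 + 13
49 = 3×13 + 10
13 = 1×10 + 3
10 = 3×3 + 1
3 = 3×1 + 0  (stop)
So 1094/209 = [5; 4, 3, 1, 3, 3].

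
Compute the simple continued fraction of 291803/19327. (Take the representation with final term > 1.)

291803 = 15×19327 + 1898
19327 = 10×1898 + 347
1898 = 5×347 + 163
347 = 2×163 + 21
163 = 7×21 + 16
21 = 1×16 + 5
16 = 3×5 + 1
5 = 5×1 + 0  (stop)
So 291803/19327 = [15; 10, 5, 2, 7, 1, 3, 5].

[15; 10, 5, 2, 7, 1, 3, 5]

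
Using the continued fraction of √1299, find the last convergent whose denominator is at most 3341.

√1299 = [36; 24, 72, …] (period length 2).
Convergents:
  p_0/q_0 = 36/1
  p_1/q_1 = 865/24
  p_2/q_2 = 62316/1729
  p_3/q_3 = 1496449/41520
q_2 = 1729 ≤ 3341 < 41520 = q_3, so the answer is 62316/1729.

62316/1729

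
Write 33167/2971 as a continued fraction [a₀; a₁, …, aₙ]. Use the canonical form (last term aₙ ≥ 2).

33167 = 11*2971 + 486
2971 = 6*486 + 55
486 = 8*55 + 46
55 = 1*46 + 9
46 = 5*9 + 1
9 = 9*1 + 0  (stop)
So 33167/2971 = [11; 6, 8, 1, 5, 9].

[11; 6, 8, 1, 5, 9]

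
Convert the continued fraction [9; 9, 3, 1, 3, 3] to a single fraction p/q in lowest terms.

4135/454

Fold from the inside: start with 3/1.
  3 + 1/3 = 10/3
  1 + 3/10 = 13/10
  3 + 10/13 = 49/13
  9 + 13/49 = 454/49
  9 + 49/454 = 4135/454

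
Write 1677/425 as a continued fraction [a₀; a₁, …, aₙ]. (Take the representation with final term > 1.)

[3; 1, 17, 2, 11]

1677 = 3×425 + 402
425 = 1×402 + 23
402 = 17×23 + 11
23 = 2×11 + 1
11 = 11×1 + 0  (stop)
So 1677/425 = [3; 1, 17, 2, 11].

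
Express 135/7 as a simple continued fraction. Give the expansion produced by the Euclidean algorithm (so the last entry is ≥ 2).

135 = 19·7 + 2
7 = 3·2 + 1
2 = 2·1 + 0  (stop)
So 135/7 = [19; 3, 2].

[19; 3, 2]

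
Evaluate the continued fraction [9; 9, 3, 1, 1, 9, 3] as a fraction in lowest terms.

Fold from the inside: start with 3/1.
  9 + 1/3 = 28/3
  1 + 3/28 = 31/28
  1 + 28/31 = 59/31
  3 + 31/59 = 208/59
  9 + 59/208 = 1931/208
  9 + 208/1931 = 17587/1931

17587/1931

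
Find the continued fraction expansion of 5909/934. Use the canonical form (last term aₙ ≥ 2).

[6; 3, 16, 19]

5909 = 6·934 + 305
934 = 3·305 + 19
305 = 16·19 + 1
19 = 19·1 + 0  (stop)
So 5909/934 = [6; 3, 16, 19].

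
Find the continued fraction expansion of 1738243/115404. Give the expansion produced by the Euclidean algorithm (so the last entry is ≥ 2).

1738243 = 15*115404 + 7183
115404 = 16*7183 + 476
7183 = 15*476 + 43
476 = 11*43 + 3
43 = 14*3 + 1
3 = 3*1 + 0  (stop)
So 1738243/115404 = [15; 16, 15, 11, 14, 3].

[15; 16, 15, 11, 14, 3]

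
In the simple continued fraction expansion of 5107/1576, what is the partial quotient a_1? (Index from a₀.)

4

5107 = 3·1576 + 379   →  a_0 = 3
1576 = 4·379 + 60   →  a_1 = 4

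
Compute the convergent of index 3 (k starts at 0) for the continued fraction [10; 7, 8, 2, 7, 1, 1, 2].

Using pₖ = aₖpₖ₋₁ + pₖ₋₂, qₖ = aₖqₖ₋₁ + qₖ₋₂ (with p₋₁=1, p₋₂=0, q₋₁=0, q₋₂=1):
  k=0: a=10, p=10, q=1
  k=1: a=7, p=71, q=7
  k=2: a=8, p=578, q=57
  k=3: a=2, p=1227, q=121

1227/121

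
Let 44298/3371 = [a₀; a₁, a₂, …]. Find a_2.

44298 = 13·3371 + 475   →  a_0 = 13
3371 = 7·475 + 46   →  a_1 = 7
475 = 10·46 + 15   →  a_2 = 10

10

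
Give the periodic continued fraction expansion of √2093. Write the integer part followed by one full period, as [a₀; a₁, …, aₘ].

a₀ = ⌊√2093⌋ = 45.
With m₀=0, d₀=1 and mₖ₊₁ = dₖaₖ − mₖ, dₖ₊₁ = (n − mₖ₊₁²)/dₖ, aₖ₊₁ = ⌊(a₀+mₖ₊₁)/dₖ₊₁⌋:
  k=1: m=45, d=68, a=1
  k=2: m=23, d=23, a=2
  k=3: m=23, d=68, a=1
  k=4: m=45, d=1, a=90
d=1 and a=2a₀=90 at k=4, so the next step gives (m, d) = (45, 68) again — its k=1 value — and the period has length 4.

[45; 1, 2, 1, 90]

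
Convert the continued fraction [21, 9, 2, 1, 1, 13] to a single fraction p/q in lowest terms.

Fold from the inside: start with 13/1.
  1 + 1/13 = 14/13
  1 + 13/14 = 27/14
  2 + 14/27 = 68/27
  9 + 27/68 = 639/68
  21 + 68/639 = 13487/639

13487/639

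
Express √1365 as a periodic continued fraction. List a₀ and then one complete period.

[36; 1, 17, 2, 17, 1, 72]

a₀ = ⌊√1365⌋ = 36.
With m₀=0, d₀=1 and mₖ₊₁ = dₖaₖ − mₖ, dₖ₊₁ = (n − mₖ₊₁²)/dₖ, aₖ₊₁ = ⌊(a₀+mₖ₊₁)/dₖ₊₁⌋:
  k=1: m=36, d=69, a=1
  k=2: m=33, d=4, a=17
  k=3: m=35, d=35, a=2
  k=4: m=35, d=4, a=17
  k=5: m=33, d=69, a=1
  k=6: m=36, d=1, a=72
d=1 and a=2a₀=72 at k=6, so the next step gives (m, d) = (36, 69) again — its k=1 value — and the period has length 6.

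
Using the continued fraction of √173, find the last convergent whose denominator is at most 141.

√173 = [13; 6, 1, 1, 6, 26, …] (period length 5).
Convergents:
  p_0/q_0 = 13/1
  p_1/q_1 = 79/6
  p_2/q_2 = 92/7
  p_3/q_3 = 171/13
  p_4/q_4 = 1118/85
  p_5/q_5 = 29239/2223
q_4 = 85 ≤ 141 < 2223 = q_5, so the answer is 1118/85.

1118/85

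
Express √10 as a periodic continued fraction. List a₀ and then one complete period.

[3; 6]

a₀ = ⌊√10⌋ = 3.
With m₀=0, d₀=1 and mₖ₊₁ = dₖaₖ − mₖ, dₖ₊₁ = (n − mₖ₊₁²)/dₖ, aₖ₊₁ = ⌊(a₀+mₖ₊₁)/dₖ₊₁⌋:
  k=1: m=3, d=1, a=6
d=1 and a=2a₀=6 at k=1, so the next step gives (m, d) = (3, 1) again — its k=1 value — and the period has length 1.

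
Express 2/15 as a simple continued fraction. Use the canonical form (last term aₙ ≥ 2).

2 = 0×15 + 2
15 = 7×2 + 1
2 = 2×1 + 0  (stop)
So 2/15 = [0; 7, 2].

[0; 7, 2]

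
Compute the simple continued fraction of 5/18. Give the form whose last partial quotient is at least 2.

5 = 0*18 + 5
18 = 3*5 + 3
5 = 1*3 + 2
3 = 1*2 + 1
2 = 2*1 + 0  (stop)
So 5/18 = [0; 3, 1, 1, 2].

[0; 3, 1, 1, 2]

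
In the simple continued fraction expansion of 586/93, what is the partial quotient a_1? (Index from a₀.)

3

586 = 6·93 + 28   →  a_0 = 6
93 = 3·28 + 9   →  a_1 = 3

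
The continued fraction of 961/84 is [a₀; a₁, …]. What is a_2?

3

961 = 11·84 + 37   →  a_0 = 11
84 = 2·37 + 10   →  a_1 = 2
37 = 3·10 + 7   →  a_2 = 3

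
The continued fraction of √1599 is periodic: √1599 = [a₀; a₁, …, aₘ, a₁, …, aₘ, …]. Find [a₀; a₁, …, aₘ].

[39; 1, 78]

a₀ = ⌊√1599⌋ = 39.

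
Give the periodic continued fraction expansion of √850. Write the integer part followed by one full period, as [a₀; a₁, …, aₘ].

[29; 6, 2, 6, 58]

a₀ = ⌊√850⌋ = 29.
With m₀=0, d₀=1 and mₖ₊₁ = dₖaₖ − mₖ, dₖ₊₁ = (n − mₖ₊₁²)/dₖ, aₖ₊₁ = ⌊(a₀+mₖ₊₁)/dₖ₊₁⌋:
  k=1: m=29, d=9, a=6
  k=2: m=25, d=25, a=2
  k=3: m=25, d=9, a=6
  k=4: m=29, d=1, a=58
d=1 and a=2a₀=58 at k=4, so the next step gives (m, d) = (29, 9) again — its k=1 value — and the period has length 4.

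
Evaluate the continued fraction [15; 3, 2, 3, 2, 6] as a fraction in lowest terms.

5413/354

Fold from the inside: start with 6/1.
  2 + 1/6 = 13/6
  3 + 6/13 = 45/13
  2 + 13/45 = 103/45
  3 + 45/103 = 354/103
  15 + 103/354 = 5413/354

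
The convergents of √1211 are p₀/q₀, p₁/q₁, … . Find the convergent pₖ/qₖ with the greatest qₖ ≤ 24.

174/5

√1211 = [34; 1, 3, 1, 68, …] (period length 4).
Convergents:
  p_0/q_0 = 34/1
  p_1/q_1 = 35/1
  p_2/q_2 = 139/4
  p_3/q_3 = 174/5
  p_4/q_4 = 11971/344
q_3 = 5 ≤ 24 < 344 = q_4, so the answer is 174/5.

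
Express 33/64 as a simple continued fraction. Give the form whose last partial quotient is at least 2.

33 = 0*64 + 33
64 = 1*33 + 31
33 = 1*31 + 2
31 = 15*2 + 1
2 = 2*1 + 0  (stop)
So 33/64 = [0; 1, 1, 15, 2].

[0; 1, 1, 15, 2]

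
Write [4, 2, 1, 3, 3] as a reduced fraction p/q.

Using pₖ = aₖpₖ₋₁ + pₖ₋₂ and qₖ = aₖqₖ₋₁ + qₖ₋₂:
  k=0: a=4, p=4, q=1
  k=1: a=2, p=9, q=2
  k=2: a=1, p=13, q=3
  k=3: a=3, p=48, q=11
  k=4: a=3, p=157, q=36

157/36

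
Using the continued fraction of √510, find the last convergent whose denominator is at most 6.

√510 = [22; 1, 1, 2, 1, 1, 44, …] (period length 6).
Convergents:
  p_0/q_0 = 22/1
  p_1/q_1 = 23/1
  p_2/q_2 = 45/2
  p_3/q_3 = 113/5
  p_4/q_4 = 158/7
q_3 = 5 ≤ 6 < 7 = q_4, so the answer is 113/5.

113/5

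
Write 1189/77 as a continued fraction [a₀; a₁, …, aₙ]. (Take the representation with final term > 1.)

1189 = 15×77 + 34
77 = 2×34 + 9
34 = 3×9 + 7
9 = 1×7 + 2
7 = 3×2 + 1
2 = 2×1 + 0  (stop)
So 1189/77 = [15; 2, 3, 1, 3, 2].

[15; 2, 3, 1, 3, 2]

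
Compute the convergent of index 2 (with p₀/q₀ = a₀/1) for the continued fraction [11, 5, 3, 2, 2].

179/16

Using pₖ = aₖpₖ₋₁ + pₖ₋₂, qₖ = aₖqₖ₋₁ + qₖ₋₂ (with p₋₁=1, p₋₂=0, q₋₁=0, q₋₂=1):
  k=0: a=11, p=11, q=1
  k=1: a=5, p=56, q=5
  k=2: a=3, p=179, q=16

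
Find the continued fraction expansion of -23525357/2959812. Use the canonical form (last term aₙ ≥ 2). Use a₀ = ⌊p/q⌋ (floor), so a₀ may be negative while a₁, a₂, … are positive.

-23525357 = -8·2959812 + 153139
2959812 = 19·153139 + 50171
153139 = 3·50171 + 2626
50171 = 19·2626 + 277
2626 = 9·277 + 133
277 = 2·133 + 11
133 = 12·11 + 1
11 = 11·1 + 0  (stop)
So -23525357/2959812 = [-8; 19, 3, 19, 9, 2, 12, 11].

[-8; 19, 3, 19, 9, 2, 12, 11]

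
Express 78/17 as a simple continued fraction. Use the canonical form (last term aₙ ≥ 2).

[4; 1, 1, 2, 3]

78 = 4×17 + 10
17 = 1×10 + 7
10 = 1×7 + 3
7 = 2×3 + 1
3 = 3×1 + 0  (stop)
So 78/17 = [4; 1, 1, 2, 3].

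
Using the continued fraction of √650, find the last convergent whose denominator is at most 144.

√650 = [25; 2, 50, …] (period length 2).
Convergents:
  p_0/q_0 = 25/1
  p_1/q_1 = 51/2
  p_2/q_2 = 2575/101
  p_3/q_3 = 5201/204
q_2 = 101 ≤ 144 < 204 = q_3, so the answer is 2575/101.

2575/101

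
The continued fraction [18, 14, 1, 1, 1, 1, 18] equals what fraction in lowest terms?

Fold from the inside: start with 18/1.
  1 + 1/18 = 19/18
  1 + 18/19 = 37/19
  1 + 19/37 = 56/37
  1 + 37/56 = 93/56
  14 + 56/93 = 1358/93
  18 + 93/1358 = 24537/1358

24537/1358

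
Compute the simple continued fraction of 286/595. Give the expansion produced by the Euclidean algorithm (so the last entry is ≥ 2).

286 = 0·595 + 286
595 = 2·286 + 23
286 = 12·23 + 10
23 = 2·10 + 3
10 = 3·3 + 1
3 = 3·1 + 0  (stop)
So 286/595 = [0; 2, 12, 2, 3, 3].

[0; 2, 12, 2, 3, 3]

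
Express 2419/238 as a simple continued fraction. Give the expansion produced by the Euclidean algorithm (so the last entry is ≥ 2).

[10; 6, 9, 1, 3]

2419 = 10×238 + 39
238 = 6×39 + 4
39 = 9×4 + 3
4 = 1×3 + 1
3 = 3×1 + 0  (stop)
So 2419/238 = [10; 6, 9, 1, 3].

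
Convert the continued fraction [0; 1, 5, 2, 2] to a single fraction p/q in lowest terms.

27/32

Using pₖ = aₖpₖ₋₁ + pₖ₋₂ and qₖ = aₖqₖ₋₁ + qₖ₋₂:
  k=0: a=0, p=0, q=1
  k=1: a=1, p=1, q=1
  k=2: a=5, p=5, q=6
  k=3: a=2, p=11, q=13
  k=4: a=2, p=27, q=32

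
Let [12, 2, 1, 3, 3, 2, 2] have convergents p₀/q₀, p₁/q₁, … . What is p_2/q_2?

37/3

Using pₖ = aₖpₖ₋₁ + pₖ₋₂, qₖ = aₖqₖ₋₁ + qₖ₋₂ (with p₋₁=1, p₋₂=0, q₋₁=0, q₋₂=1):
  k=0: a=12, p=12, q=1
  k=1: a=2, p=25, q=2
  k=2: a=1, p=37, q=3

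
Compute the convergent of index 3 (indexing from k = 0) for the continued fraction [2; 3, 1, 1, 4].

16/7

Using pₖ = aₖpₖ₋₁ + pₖ₋₂, qₖ = aₖqₖ₋₁ + qₖ₋₂ (with p₋₁=1, p₋₂=0, q₋₁=0, q₋₂=1):
  k=0: a=2, p=2, q=1
  k=1: a=3, p=7, q=3
  k=2: a=1, p=9, q=4
  k=3: a=1, p=16, q=7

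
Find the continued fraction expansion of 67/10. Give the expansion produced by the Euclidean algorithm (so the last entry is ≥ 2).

[6; 1, 2, 3]

67 = 6×10 + 7
10 = 1×7 + 3
7 = 2×3 + 1
3 = 3×1 + 0  (stop)
So 67/10 = [6; 1, 2, 3].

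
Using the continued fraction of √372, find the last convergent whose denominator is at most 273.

√372 = [19; 3, 2, 12, 2, 3, 38, …] (period length 6).
Convergents:
  p_0/q_0 = 19/1
  p_1/q_1 = 58/3
  p_2/q_2 = 135/7
  p_3/q_3 = 1678/87
  p_4/q_4 = 3491/181
  p_5/q_5 = 12151/630
q_4 = 181 ≤ 273 < 630 = q_5, so the answer is 3491/181.

3491/181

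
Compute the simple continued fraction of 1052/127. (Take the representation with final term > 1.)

[8; 3, 1, 1, 8, 2]

1052 = 8·127 + 36
127 = 3·36 + 19
36 = 1·19 + 17
19 = 1·17 + 2
17 = 8·2 + 1
2 = 2·1 + 0  (stop)
So 1052/127 = [8; 3, 1, 1, 8, 2].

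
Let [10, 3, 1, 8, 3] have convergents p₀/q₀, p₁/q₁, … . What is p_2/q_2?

Using pₖ = aₖpₖ₋₁ + pₖ₋₂, qₖ = aₖqₖ₋₁ + qₖ₋₂ (with p₋₁=1, p₋₂=0, q₋₁=0, q₋₂=1):
  k=0: a=10, p=10, q=1
  k=1: a=3, p=31, q=3
  k=2: a=1, p=41, q=4

41/4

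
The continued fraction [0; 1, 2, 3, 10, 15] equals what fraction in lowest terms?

Fold from the inside: start with 15/1.
  10 + 1/15 = 151/15
  3 + 15/151 = 468/151
  2 + 151/468 = 1087/468
  1 + 468/1087 = 1555/1087
  0 + 1087/1555 = 1087/1555

1087/1555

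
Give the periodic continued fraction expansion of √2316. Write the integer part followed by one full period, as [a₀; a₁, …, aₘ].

[48; 8, 96]

a₀ = ⌊√2316⌋ = 48.
With m₀=0, d₀=1 and mₖ₊₁ = dₖaₖ − mₖ, dₖ₊₁ = (n − mₖ₊₁²)/dₖ, aₖ₊₁ = ⌊(a₀+mₖ₊₁)/dₖ₊₁⌋:
  k=1: m=48, d=12, a=8
  k=2: m=48, d=1, a=96
d=1 and a=2a₀=96 at k=2, so the next step gives (m, d) = (48, 12) again — its k=1 value — and the period has length 2.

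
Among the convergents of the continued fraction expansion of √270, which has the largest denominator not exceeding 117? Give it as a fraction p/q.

723/44

√270 = [16; 2, 3, 6, 3, 2, 32, …] (period length 6).
Convergents:
  p_0/q_0 = 16/1
  p_1/q_1 = 33/2
  p_2/q_2 = 115/7
  p_3/q_3 = 723/44
  p_4/q_4 = 2284/139
q_3 = 44 ≤ 117 < 139 = q_4, so the answer is 723/44.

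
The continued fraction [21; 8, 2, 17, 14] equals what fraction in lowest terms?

Using pₖ = aₖpₖ₋₁ + pₖ₋₂ and qₖ = aₖqₖ₋₁ + qₖ₋₂:
  k=0: a=21, p=21, q=1
  k=1: a=8, p=169, q=8
  k=2: a=2, p=359, q=17
  k=3: a=17, p=6272, q=297
  k=4: a=14, p=88167, q=4175

88167/4175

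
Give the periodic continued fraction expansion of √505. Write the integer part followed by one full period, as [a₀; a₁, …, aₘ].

a₀ = ⌊√505⌋ = 22.
With m₀=0, d₀=1 and mₖ₊₁ = dₖaₖ − mₖ, dₖ₊₁ = (n − mₖ₊₁²)/dₖ, aₖ₊₁ = ⌊(a₀+mₖ₊₁)/dₖ₊₁⌋:
  k=1: m=22, d=21, a=2
  k=2: m=20, d=5, a=8
  k=3: m=20, d=21, a=2
  k=4: m=22, d=1, a=44
d=1 and a=2a₀=44 at k=4, so the next step gives (m, d) = (22, 21) again — its k=1 value — and the period has length 4.

[22; 2, 8, 2, 44]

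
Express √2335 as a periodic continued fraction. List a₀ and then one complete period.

a₀ = ⌊√2335⌋ = 48.
With m₀=0, d₀=1 and mₖ₊₁ = dₖaₖ − mₖ, dₖ₊₁ = (n − mₖ₊₁²)/dₖ, aₖ₊₁ = ⌊(a₀+mₖ₊₁)/dₖ₊₁⌋:
  k=1: m=48, d=31, a=3
  k=2: m=45, d=10, a=9
  k=3: m=45, d=31, a=3
  k=4: m=48, d=1, a=96
d=1 and a=2a₀=96 at k=4, so the next step gives (m, d) = (48, 31) again — its k=1 value — and the period has length 4.

[48; 3, 9, 3, 96]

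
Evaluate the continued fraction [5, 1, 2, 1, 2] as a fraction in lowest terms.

63/11

Fold from the inside: start with 2/1.
  1 + 1/2 = 3/2
  2 + 2/3 = 8/3
  1 + 3/8 = 11/8
  5 + 8/11 = 63/11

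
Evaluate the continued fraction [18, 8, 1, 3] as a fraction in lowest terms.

Fold from the inside: start with 3/1.
  1 + 1/3 = 4/3
  8 + 3/4 = 35/4
  18 + 4/35 = 634/35

634/35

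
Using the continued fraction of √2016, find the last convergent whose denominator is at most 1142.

√2016 = [44; 1, 8, 1, 88, …] (period length 4).
Convergents:
  p_0/q_0 = 44/1
  p_1/q_1 = 45/1
  p_2/q_2 = 404/9
  p_3/q_3 = 449/10
  p_4/q_4 = 39916/889
  p_5/q_5 = 40365/899
  p_6/q_6 = 362836/8081
q_5 = 899 ≤ 1142 < 8081 = q_6, so the answer is 40365/899.

40365/899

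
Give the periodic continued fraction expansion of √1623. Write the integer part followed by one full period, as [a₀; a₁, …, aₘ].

a₀ = ⌊√1623⌋ = 40.

[40; 3, 2, 26, 2, 3, 80]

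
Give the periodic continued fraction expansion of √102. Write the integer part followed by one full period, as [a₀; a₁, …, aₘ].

[10; 10, 20]

a₀ = ⌊√102⌋ = 10.
With m₀=0, d₀=1 and mₖ₊₁ = dₖaₖ − mₖ, dₖ₊₁ = (n − mₖ₊₁²)/dₖ, aₖ₊₁ = ⌊(a₀+mₖ₊₁)/dₖ₊₁⌋:
  k=1: m=10, d=2, a=10
  k=2: m=10, d=1, a=20
d=1 and a=2a₀=20 at k=2, so the next step gives (m, d) = (10, 2) again — its k=1 value — and the period has length 2.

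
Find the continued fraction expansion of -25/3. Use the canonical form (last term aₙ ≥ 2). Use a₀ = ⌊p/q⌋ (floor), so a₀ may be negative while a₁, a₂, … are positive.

-25 = -9×3 + 2
3 = 1×2 + 1
2 = 2×1 + 0  (stop)
So -25/3 = [-9; 1, 2].

[-9; 1, 2]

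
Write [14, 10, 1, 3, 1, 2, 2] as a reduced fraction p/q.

5017/356

Using pₖ = aₖpₖ₋₁ + pₖ₋₂ and qₖ = aₖqₖ₋₁ + qₖ₋₂:
  k=0: a=14, p=14, q=1
  k=1: a=10, p=141, q=10
  k=2: a=1, p=155, q=11
  k=3: a=3, p=606, q=43
  k=4: a=1, p=761, q=54
  k=5: a=2, p=2128, q=151
  k=6: a=2, p=5017, q=356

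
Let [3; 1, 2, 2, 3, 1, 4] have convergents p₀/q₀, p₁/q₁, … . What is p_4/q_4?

89/24

Using pₖ = aₖpₖ₋₁ + pₖ₋₂, qₖ = aₖqₖ₋₁ + qₖ₋₂ (with p₋₁=1, p₋₂=0, q₋₁=0, q₋₂=1):
  k=0: a=3, p=3, q=1
  k=1: a=1, p=4, q=1
  k=2: a=2, p=11, q=3
  k=3: a=2, p=26, q=7
  k=4: a=3, p=89, q=24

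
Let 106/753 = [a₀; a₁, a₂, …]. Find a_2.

9

106 = 0·753 + 106   →  a_0 = 0
753 = 7·106 + 11   →  a_1 = 7
106 = 9·11 + 7   →  a_2 = 9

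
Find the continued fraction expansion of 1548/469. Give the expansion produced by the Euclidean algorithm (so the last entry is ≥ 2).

[3; 3, 3, 15, 3]

1548 = 3·469 + 141
469 = 3·141 + 46
141 = 3·46 + 3
46 = 15·3 + 1
3 = 3·1 + 0  (stop)
So 1548/469 = [3; 3, 3, 15, 3].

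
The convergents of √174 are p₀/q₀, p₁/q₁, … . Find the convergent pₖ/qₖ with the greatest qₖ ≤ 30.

√174 = [13; 5, 4, 5, 26, …] (period length 4).
Convergents:
  p_0/q_0 = 13/1
  p_1/q_1 = 66/5
  p_2/q_2 = 277/21
  p_3/q_3 = 1451/110
q_2 = 21 ≤ 30 < 110 = q_3, so the answer is 277/21.

277/21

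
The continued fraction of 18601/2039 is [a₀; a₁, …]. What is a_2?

18601 = 9·2039 + 250   →  a_0 = 9
2039 = 8·250 + 39   →  a_1 = 8
250 = 6·39 + 16   →  a_2 = 6

6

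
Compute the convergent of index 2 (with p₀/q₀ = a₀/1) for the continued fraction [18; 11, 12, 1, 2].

Using pₖ = aₖpₖ₋₁ + pₖ₋₂, qₖ = aₖqₖ₋₁ + qₖ₋₂ (with p₋₁=1, p₋₂=0, q₋₁=0, q₋₂=1):
  k=0: a=18, p=18, q=1
  k=1: a=11, p=199, q=11
  k=2: a=12, p=2406, q=133

2406/133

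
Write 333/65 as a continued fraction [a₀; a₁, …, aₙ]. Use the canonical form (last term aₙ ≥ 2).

[5; 8, 8]

333 = 5×65 + 8
65 = 8×8 + 1
8 = 8×1 + 0  (stop)
So 333/65 = [5; 8, 8].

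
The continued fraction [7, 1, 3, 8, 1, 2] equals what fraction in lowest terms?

830/107

Fold from the inside: start with 2/1.
  1 + 1/2 = 3/2
  8 + 2/3 = 26/3
  3 + 3/26 = 81/26
  1 + 26/81 = 107/81
  7 + 81/107 = 830/107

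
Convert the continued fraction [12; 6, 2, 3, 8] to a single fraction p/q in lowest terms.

Fold from the inside: start with 8/1.
  3 + 1/8 = 25/8
  2 + 8/25 = 58/25
  6 + 25/58 = 373/58
  12 + 58/373 = 4534/373

4534/373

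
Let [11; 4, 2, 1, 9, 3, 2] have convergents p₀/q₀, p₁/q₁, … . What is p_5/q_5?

4391/391

Using pₖ = aₖpₖ₋₁ + pₖ₋₂, qₖ = aₖqₖ₋₁ + qₖ₋₂ (with p₋₁=1, p₋₂=0, q₋₁=0, q₋₂=1):
  k=0: a=11, p=11, q=1
  k=1: a=4, p=45, q=4
  k=2: a=2, p=101, q=9
  k=3: a=1, p=146, q=13
  k=4: a=9, p=1415, q=126
  k=5: a=3, p=4391, q=391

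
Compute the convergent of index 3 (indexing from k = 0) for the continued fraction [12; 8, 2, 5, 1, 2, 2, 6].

Using pₖ = aₖpₖ₋₁ + pₖ₋₂, qₖ = aₖqₖ₋₁ + qₖ₋₂ (with p₋₁=1, p₋₂=0, q₋₁=0, q₋₂=1):
  k=0: a=12, p=12, q=1
  k=1: a=8, p=97, q=8
  k=2: a=2, p=206, q=17
  k=3: a=5, p=1127, q=93

1127/93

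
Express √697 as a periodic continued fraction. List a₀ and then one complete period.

[26; 2, 2, 52]

a₀ = ⌊√697⌋ = 26.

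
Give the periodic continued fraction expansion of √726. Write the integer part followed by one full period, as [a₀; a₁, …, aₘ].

[26; 1, 16, 1, 52]

a₀ = ⌊√726⌋ = 26.
With m₀=0, d₀=1 and mₖ₊₁ = dₖaₖ − mₖ, dₖ₊₁ = (n − mₖ₊₁²)/dₖ, aₖ₊₁ = ⌊(a₀+mₖ₊₁)/dₖ₊₁⌋:
  k=1: m=26, d=50, a=1
  k=2: m=24, d=3, a=16
  k=3: m=24, d=50, a=1
  k=4: m=26, d=1, a=52
d=1 and a=2a₀=52 at k=4, so the next step gives (m, d) = (26, 50) again — its k=1 value — and the period has length 4.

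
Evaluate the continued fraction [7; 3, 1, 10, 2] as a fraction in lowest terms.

653/90

Fold from the inside: start with 2/1.
  10 + 1/2 = 21/2
  1 + 2/21 = 23/21
  3 + 21/23 = 90/23
  7 + 23/90 = 653/90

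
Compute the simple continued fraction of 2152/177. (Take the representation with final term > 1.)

[12; 6, 3, 9]

2152 = 12·177 + 28
177 = 6·28 + 9
28 = 3·9 + 1
9 = 9·1 + 0  (stop)
So 2152/177 = [12; 6, 3, 9].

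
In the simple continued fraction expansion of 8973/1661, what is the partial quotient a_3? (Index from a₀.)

18

8973 = 5·1661 + 668   →  a_0 = 5
1661 = 2·668 + 325   →  a_1 = 2
668 = 2·325 + 18   →  a_2 = 2
325 = 18·18 + 1   →  a_3 = 18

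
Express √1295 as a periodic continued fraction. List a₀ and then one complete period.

[35; 1, 70]

a₀ = ⌊√1295⌋ = 35.
With m₀=0, d₀=1 and mₖ₊₁ = dₖaₖ − mₖ, dₖ₊₁ = (n − mₖ₊₁²)/dₖ, aₖ₊₁ = ⌊(a₀+mₖ₊₁)/dₖ₊₁⌋:
  k=1: m=35, d=70, a=1
  k=2: m=35, d=1, a=70
d=1 and a=2a₀=70 at k=2, so the next step gives (m, d) = (35, 70) again — its k=1 value — and the period has length 2.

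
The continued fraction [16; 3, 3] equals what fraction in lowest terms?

163/10

Fold from the inside: start with 3/1.
  3 + 1/3 = 10/3
  16 + 3/10 = 163/10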